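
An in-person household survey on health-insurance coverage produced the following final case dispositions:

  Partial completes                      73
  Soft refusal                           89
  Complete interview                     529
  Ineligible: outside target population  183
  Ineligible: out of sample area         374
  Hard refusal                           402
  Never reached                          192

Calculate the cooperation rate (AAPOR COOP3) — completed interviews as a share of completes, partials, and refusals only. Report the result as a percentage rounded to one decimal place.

Refusal or break-off = 402 + 89 = 491
Ineligible = 183 + 374 = 557
Top: 529
Base: 529 + 73 + 491 = 1093
COOP3 = 529 / 1093 = 0.4840

48.4%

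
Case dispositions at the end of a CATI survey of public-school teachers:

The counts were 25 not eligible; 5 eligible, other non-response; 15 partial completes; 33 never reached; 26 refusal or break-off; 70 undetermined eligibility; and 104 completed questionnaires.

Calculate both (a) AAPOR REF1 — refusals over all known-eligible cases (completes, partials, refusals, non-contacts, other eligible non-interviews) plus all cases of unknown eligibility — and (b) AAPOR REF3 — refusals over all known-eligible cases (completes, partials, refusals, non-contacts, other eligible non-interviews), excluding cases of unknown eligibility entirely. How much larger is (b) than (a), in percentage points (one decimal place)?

3.9

Top: 26
Denom: 104 + 15 + 26 + 33 + 5 + 70 = 253
REF1 = 26 / 253 = 0.1028
Denom: 104 + 15 + 26 + 33 + 5 = 183
REF3 = 26 / 183 = 0.1421
Difference = 14.21 − 10.28 = 3.93 percentage points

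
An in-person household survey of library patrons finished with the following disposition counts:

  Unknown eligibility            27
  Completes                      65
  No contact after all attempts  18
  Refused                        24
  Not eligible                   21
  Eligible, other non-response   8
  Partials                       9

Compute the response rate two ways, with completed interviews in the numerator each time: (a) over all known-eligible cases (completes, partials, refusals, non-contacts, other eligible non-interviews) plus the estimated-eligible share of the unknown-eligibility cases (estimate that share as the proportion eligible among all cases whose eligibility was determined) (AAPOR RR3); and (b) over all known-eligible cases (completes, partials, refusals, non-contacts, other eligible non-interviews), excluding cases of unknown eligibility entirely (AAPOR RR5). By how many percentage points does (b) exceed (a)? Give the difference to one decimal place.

8.2

Top = 65
Known eligible = 65 + 9 + 24 + 18 + 8 = 124
e = 124 / (124 + 21) = 124 / 145 = 0.8552
Estimated eligible among unknowns = 0.8552 × 27 = 23.09
Base = 124 + 23.09 = 147.09
RR3 = 65 / 147.09 = 0.4419
Base = 65 + 9 + 24 + 18 + 8 = 124
RR5 = 65 / 124 = 0.5242
Difference = 52.42 − 44.19 = 8.23 percentage points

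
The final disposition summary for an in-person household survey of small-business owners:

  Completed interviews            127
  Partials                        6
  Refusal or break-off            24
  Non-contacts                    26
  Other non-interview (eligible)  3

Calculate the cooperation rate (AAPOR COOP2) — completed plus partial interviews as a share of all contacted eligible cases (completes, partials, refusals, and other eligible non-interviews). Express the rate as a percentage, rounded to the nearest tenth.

Numerator = 127 + 6 = 133
Denominator = 127 + 6 + 24 + 3 = 160
COOP2 = 133 / 160 = 0.8313

83.1%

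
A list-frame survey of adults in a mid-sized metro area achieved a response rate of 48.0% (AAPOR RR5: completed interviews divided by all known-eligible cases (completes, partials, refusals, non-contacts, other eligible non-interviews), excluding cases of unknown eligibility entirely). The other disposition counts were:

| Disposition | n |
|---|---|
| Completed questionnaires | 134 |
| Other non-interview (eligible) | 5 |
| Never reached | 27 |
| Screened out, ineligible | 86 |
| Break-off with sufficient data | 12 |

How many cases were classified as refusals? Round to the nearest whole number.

101

RR5 = 134 / D = 0.480
D = 134 / 0.480 = 279.2
Rest of base = 178
refusals = 279.2 − 178 ≈ 101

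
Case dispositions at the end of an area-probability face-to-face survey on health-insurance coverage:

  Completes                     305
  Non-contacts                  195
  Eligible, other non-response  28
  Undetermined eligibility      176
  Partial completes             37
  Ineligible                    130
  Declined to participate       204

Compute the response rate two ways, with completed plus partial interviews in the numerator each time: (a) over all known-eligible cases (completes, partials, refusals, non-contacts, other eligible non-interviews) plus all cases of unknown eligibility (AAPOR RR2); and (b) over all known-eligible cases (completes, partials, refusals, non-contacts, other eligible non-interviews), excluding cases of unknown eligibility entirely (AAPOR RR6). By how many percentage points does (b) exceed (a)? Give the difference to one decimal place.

8.3

Num → 305 + 37 = 342
Base → 305 + 37 + 204 + 195 + 28 + 176 = 945
RR2 = 342 / 945 = 0.3619
Base → 305 + 37 + 204 + 195 + 28 = 769
RR6 = 342 / 769 = 0.4447
Difference = 44.47 − 36.19 = 8.28 percentage points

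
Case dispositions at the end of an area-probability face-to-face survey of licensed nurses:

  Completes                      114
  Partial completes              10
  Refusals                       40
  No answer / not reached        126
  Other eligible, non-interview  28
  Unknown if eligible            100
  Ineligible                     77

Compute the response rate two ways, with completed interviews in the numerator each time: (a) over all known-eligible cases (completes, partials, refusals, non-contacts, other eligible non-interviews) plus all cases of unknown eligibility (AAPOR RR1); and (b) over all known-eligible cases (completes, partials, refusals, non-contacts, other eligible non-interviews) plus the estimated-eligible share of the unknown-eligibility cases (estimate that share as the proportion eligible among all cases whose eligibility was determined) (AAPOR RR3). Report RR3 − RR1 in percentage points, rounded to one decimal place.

Numerator → 114
Denom → 114 + 10 + 40 + 126 + 28 + 100 = 418
RR1 = 114 / 418 = 0.2727
Eligible (known) → 114 + 10 + 40 + 126 + 28 = 318
e = 318 / (318 + 77) = 318 / 395 = 0.8051
Estimated eligible among unknowns → 0.8051 × 100 = 80.51
Denom → 318 + 80.51 = 398.51
RR3 = 114 / 398.51 = 0.2861
Difference = 28.61 − 27.27 = 1.34 percentage points

1.3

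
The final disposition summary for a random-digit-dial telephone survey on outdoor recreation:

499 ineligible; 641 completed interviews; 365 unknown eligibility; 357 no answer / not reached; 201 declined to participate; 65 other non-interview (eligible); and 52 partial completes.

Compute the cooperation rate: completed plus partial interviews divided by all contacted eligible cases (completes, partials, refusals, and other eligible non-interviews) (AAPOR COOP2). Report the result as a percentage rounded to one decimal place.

72.3%

Num → 641 + 52 = 693
Denominator → 641 + 52 + 201 + 65 = 959
COOP2 = 693 / 959 = 0.7226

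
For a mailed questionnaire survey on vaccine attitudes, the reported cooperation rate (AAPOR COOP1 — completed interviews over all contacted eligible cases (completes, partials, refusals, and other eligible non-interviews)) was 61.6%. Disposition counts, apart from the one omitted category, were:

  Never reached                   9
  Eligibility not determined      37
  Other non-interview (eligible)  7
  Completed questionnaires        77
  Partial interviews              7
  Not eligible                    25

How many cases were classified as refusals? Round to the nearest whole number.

COOP1 = 77 / D = 0.616
D = 77 / 0.616 = 125.0
Remaining denominator categories sum to 91
refusals = 125.0 − 91 ≈ 34

34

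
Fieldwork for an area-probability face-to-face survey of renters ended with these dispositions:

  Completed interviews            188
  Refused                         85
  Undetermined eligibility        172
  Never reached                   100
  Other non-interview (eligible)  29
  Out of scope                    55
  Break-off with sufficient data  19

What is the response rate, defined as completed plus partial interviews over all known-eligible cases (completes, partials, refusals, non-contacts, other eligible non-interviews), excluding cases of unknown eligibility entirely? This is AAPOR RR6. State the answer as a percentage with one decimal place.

Top: 188 + 19 = 207
Denominator: 188 + 19 + 85 + 100 + 29 = 421
RR6 = 207 / 421 = 0.4917

49.2%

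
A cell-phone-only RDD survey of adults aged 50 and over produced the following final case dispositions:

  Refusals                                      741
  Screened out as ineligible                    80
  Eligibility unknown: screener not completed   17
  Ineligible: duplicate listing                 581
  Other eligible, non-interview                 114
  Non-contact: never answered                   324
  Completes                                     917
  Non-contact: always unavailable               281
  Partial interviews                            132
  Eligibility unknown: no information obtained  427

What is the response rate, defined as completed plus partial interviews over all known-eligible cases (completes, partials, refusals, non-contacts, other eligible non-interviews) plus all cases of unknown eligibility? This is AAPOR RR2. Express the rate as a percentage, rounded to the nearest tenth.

No contact after all attempts = 324 + 281 = 605
Eligibility not determined = 17 + 427 = 444
Not eligible = 80 + 581 = 661
Top = 917 + 132 = 1049
Denominator = 917 + 132 + 741 + 605 + 114 + 444 = 2953
RR2 = 1049 / 2953 = 0.3552

35.5%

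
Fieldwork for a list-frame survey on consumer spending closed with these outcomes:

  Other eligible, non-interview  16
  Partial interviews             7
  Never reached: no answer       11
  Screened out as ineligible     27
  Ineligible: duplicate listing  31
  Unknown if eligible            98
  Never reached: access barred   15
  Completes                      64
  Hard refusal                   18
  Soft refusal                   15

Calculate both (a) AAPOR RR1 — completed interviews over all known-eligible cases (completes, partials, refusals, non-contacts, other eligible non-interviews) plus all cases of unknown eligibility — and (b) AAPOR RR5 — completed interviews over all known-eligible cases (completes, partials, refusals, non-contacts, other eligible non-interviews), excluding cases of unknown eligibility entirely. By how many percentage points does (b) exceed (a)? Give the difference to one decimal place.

17.6

Refused = 18 + 15 = 33
Never reached = 11 + 15 = 26
Not eligible = 27 + 31 = 58
Num = 64
Denom = 64 + 7 + 33 + 26 + 16 + 98 = 244
RR1 = 64 / 244 = 0.2623
Denom = 64 + 7 + 33 + 26 + 16 = 146
RR5 = 64 / 146 = 0.4384
Difference = 43.84 − 26.23 = 17.61 percentage points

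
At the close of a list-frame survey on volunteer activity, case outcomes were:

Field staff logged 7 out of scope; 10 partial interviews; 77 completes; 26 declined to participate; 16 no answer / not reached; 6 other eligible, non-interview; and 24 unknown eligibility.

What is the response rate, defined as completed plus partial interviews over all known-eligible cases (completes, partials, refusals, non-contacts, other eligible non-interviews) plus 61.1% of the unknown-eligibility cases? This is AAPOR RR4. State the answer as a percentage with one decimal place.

Numerator → 77 + 10 = 87
Known eligible → 77 + 10 + 26 + 16 + 6 = 135
e × U → 0.6110 × 24 = 14.66
Base → 135 + 14.66 = 149.66
RR4 = 87 / 149.66 = 0.5813

58.1%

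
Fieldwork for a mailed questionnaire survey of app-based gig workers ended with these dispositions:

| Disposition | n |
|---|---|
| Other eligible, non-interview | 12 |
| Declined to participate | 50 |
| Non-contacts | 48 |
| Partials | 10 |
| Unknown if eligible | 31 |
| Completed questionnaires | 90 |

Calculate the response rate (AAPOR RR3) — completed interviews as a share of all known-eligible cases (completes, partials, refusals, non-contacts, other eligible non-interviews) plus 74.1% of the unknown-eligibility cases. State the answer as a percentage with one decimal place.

Numerator: 90
Determined eligible: 90 + 10 + 50 + 48 + 12 = 210
e × U: 0.7410 × 31 = 22.97
Denom: 210 + 22.97 = 232.97
RR3 = 90 / 232.97 = 0.3863

38.6%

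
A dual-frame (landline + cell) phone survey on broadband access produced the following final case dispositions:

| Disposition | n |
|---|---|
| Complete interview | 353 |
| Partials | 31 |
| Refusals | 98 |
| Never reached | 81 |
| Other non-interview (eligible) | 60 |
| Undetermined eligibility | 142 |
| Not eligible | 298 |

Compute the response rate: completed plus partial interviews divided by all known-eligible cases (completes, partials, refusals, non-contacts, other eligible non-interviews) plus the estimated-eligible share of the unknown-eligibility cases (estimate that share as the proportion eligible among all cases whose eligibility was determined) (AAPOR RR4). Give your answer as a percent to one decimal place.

53.4%

Num: 353 + 31 = 384
Eligible (known): 353 + 31 + 98 + 81 + 60 = 623
e = 623 / (623 + 298) = 623 / 921 = 0.6764
e × U: 0.6764 × 142 = 96.05
Base: 623 + 96.05 = 719.05
RR4 = 384 / 719.05 = 0.5340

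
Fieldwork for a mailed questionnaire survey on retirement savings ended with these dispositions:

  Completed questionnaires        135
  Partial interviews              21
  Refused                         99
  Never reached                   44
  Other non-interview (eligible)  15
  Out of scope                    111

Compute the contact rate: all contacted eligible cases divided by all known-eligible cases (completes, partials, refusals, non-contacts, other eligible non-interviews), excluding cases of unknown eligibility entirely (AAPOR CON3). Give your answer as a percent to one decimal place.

86.0%

Top → 135 + 21 + 99 + 15 = 270
Denom → 135 + 21 + 99 + 44 + 15 = 314
CON3 = 270 / 314 = 0.8599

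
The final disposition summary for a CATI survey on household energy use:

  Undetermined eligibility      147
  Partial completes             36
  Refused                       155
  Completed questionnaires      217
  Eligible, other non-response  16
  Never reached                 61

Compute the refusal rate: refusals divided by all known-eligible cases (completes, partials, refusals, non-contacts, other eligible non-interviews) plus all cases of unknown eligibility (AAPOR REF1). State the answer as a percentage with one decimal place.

24.5%

Num = 155
Denominator = 217 + 36 + 155 + 61 + 16 + 147 = 632
REF1 = 155 / 632 = 0.2453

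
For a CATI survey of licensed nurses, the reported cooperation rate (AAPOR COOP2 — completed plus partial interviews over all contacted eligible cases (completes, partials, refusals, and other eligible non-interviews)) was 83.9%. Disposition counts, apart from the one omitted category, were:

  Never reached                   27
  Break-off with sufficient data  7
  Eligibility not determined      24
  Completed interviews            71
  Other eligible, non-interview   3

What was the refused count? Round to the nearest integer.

12

Top → 71 + 7 = 78
COOP2 = 78 / D = 0.839
D = 78 / 0.839 = 93.0
Remaining denominator categories sum to 81
refused = 93.0 − 81 ≈ 12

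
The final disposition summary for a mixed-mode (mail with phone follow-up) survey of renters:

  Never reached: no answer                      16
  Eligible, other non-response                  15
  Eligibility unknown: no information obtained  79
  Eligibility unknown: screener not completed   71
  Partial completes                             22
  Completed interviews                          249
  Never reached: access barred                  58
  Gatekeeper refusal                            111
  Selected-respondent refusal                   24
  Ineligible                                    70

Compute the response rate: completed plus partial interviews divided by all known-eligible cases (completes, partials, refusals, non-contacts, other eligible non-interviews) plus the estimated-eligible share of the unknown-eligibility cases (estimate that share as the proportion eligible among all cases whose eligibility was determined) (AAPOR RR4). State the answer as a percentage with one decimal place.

43.3%

Refusal or break-off = 111 + 24 = 135
Non-contacts = 16 + 58 = 74
Unknown if eligible = 71 + 79 = 150
Num: 249 + 22 = 271
Determined eligible: 249 + 22 + 135 + 74 + 15 = 495
e = 495 / (495 + 70) = 495 / 565 = 0.8761
Estimated eligible among unknowns: 0.8761 × 150 = 131.41
Denominator: 495 + 131.41 = 626.41
RR4 = 271 / 626.41 = 0.4326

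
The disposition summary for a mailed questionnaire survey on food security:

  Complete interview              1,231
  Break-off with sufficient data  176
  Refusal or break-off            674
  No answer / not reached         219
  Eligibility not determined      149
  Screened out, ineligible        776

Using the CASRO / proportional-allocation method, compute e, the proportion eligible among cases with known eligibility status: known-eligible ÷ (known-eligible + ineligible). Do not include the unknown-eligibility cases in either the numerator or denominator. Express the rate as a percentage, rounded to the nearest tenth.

74.8%

Determined eligible → 1231 + 176 + 674 + 219 = 2300
e = 2300 / (2300 + 776) = 2300 / 3076 = 0.7477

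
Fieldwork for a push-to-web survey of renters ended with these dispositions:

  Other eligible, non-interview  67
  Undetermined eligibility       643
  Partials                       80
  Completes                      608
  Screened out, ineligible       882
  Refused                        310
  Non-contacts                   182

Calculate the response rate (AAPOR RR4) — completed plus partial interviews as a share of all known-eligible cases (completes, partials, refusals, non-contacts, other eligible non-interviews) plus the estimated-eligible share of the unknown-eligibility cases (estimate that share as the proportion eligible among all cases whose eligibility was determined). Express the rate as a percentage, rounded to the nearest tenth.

Numerator = 608 + 80 = 688
Known eligible = 608 + 80 + 310 + 182 + 67 = 1247
e = 1247 / (1247 + 882) = 1247 / 2129 = 0.5857
Estimated eligible among unknowns = 0.5857 × 643 = 376.61
Base = 1247 + 376.61 = 1623.61
RR4 = 688 / 1623.61 = 0.4237

42.4%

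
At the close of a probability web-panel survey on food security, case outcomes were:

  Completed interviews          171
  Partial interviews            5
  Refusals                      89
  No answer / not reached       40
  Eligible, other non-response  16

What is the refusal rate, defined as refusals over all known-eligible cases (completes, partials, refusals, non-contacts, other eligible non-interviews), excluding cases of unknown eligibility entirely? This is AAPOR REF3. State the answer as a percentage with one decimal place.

27.7%

Top = 89
Denom = 171 + 5 + 89 + 40 + 16 = 321
REF3 = 89 / 321 = 0.2773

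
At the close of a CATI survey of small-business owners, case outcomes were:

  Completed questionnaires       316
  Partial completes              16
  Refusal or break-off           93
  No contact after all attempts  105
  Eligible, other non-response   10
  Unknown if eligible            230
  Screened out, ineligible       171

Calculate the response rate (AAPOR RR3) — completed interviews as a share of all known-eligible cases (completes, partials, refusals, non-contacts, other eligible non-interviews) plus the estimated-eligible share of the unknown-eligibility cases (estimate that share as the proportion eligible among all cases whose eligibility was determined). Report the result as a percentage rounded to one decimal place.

44.2%

Numerator: 316
Known eligible: 316 + 16 + 93 + 105 + 10 = 540
e = 540 / (540 + 171) = 540 / 711 = 0.7595
e × U: 0.7595 × 230 = 174.69
Denominator: 540 + 174.69 = 714.69
RR3 = 316 / 714.69 = 0.4421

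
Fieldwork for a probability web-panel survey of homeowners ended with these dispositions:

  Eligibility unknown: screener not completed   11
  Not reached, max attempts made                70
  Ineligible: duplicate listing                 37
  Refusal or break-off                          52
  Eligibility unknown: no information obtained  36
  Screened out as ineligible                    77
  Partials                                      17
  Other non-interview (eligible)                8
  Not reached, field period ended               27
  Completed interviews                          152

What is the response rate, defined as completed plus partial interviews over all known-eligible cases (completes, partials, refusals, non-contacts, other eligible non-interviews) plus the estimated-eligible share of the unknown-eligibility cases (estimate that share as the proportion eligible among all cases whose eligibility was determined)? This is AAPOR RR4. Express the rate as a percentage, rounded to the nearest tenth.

Non-contacts = 27 + 70 = 97
Eligibility not determined = 11 + 36 = 47
Not eligible = 77 + 37 = 114
Top = 152 + 17 = 169
Known eligible = 152 + 17 + 52 + 97 + 8 = 326
e = 326 / (326 + 114) = 326 / 440 = 0.7409
Estimated eligible among unknowns = 0.7409 × 47 = 34.82
Denominator = 326 + 34.82 = 360.82
RR4 = 169 / 360.82 = 0.4684

46.8%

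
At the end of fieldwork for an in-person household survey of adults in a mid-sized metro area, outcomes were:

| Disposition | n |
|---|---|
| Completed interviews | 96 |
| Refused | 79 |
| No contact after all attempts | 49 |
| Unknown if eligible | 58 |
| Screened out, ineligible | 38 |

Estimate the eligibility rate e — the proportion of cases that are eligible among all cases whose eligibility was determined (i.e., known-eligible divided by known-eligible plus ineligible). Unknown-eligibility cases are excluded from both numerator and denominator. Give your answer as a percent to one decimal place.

Known eligible → 96 + 79 + 49 = 224
e = 224 / (224 + 38) = 224 / 262 = 0.8550

85.5%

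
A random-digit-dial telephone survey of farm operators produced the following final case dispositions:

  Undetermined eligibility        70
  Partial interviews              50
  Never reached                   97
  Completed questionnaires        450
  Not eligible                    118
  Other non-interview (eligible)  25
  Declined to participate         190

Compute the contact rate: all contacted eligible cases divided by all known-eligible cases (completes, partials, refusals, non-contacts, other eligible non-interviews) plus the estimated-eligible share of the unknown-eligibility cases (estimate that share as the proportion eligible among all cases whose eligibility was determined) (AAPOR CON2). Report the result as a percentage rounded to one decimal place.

81.9%

Num: 450 + 50 + 190 + 25 = 715
Determined eligible: 450 + 50 + 190 + 97 + 25 = 812
e = 812 / (812 + 118) = 812 / 930 = 0.8731
Estimated eligible among unknowns: 0.8731 × 70 = 61.12
Base: 812 + 61.12 = 873.12
CON2 = 715 / 873.12 = 0.8189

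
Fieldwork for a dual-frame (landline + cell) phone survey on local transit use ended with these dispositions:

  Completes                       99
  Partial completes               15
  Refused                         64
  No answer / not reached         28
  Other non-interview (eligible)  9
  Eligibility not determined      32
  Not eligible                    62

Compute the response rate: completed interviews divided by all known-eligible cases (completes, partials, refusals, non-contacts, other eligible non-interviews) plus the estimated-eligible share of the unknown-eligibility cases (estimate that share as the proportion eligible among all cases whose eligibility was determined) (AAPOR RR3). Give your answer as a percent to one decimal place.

41.3%

Num = 99
Known eligible = 99 + 15 + 64 + 28 + 9 = 215
e = 215 / (215 + 62) = 215 / 277 = 0.7762
Eligible share of unknowns = 0.7762 × 32 = 24.84
Base = 215 + 24.84 = 239.84
RR3 = 99 / 239.84 = 0.4128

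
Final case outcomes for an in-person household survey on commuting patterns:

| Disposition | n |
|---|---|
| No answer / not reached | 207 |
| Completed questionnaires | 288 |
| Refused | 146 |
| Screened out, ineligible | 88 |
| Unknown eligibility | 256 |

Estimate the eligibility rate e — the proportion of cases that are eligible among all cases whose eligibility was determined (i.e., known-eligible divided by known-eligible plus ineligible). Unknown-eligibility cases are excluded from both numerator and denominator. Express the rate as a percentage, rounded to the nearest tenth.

87.9%

Known eligible = 288 + 146 + 207 = 641
e = 641 / (641 + 88) = 641 / 729 = 0.8793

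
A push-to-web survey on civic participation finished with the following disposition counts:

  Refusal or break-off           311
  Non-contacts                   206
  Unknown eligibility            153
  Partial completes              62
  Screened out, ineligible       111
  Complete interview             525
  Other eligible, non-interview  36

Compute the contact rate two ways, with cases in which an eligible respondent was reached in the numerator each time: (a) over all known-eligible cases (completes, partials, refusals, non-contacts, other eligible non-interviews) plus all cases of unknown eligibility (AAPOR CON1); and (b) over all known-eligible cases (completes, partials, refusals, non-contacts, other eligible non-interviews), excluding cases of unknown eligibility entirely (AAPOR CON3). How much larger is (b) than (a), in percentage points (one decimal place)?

Top: 525 + 62 + 311 + 36 = 934
Denom: 525 + 62 + 311 + 206 + 36 + 153 = 1293
CON1 = 934 / 1293 = 0.7224
Denom: 525 + 62 + 311 + 206 + 36 = 1140
CON3 = 934 / 1140 = 0.8193
Difference = 81.93 − 72.24 = 9.69 percentage points

9.7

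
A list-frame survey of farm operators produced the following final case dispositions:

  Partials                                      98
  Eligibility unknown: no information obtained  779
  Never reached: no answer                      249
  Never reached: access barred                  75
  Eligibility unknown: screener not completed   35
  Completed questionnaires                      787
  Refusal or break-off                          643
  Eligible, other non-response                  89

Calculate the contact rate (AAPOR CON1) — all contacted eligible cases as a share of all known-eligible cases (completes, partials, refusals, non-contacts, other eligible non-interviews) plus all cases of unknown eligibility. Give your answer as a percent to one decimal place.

Non-contacts = 249 + 75 = 324
Unknown if eligible = 35 + 779 = 814
Numerator → 787 + 98 + 643 + 89 = 1617
Base → 787 + 98 + 643 + 324 + 89 + 814 = 2755
CON1 = 1617 / 2755 = 0.5869

58.7%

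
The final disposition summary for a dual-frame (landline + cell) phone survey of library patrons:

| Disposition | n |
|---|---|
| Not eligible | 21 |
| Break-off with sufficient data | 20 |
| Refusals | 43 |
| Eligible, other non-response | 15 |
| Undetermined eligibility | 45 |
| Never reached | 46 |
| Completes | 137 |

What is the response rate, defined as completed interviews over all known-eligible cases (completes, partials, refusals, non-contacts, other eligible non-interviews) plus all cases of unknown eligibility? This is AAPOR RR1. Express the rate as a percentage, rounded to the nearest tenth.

Numerator: 137
Base: 137 + 20 + 43 + 46 + 15 + 45 = 306
RR1 = 137 / 306 = 0.4477

44.8%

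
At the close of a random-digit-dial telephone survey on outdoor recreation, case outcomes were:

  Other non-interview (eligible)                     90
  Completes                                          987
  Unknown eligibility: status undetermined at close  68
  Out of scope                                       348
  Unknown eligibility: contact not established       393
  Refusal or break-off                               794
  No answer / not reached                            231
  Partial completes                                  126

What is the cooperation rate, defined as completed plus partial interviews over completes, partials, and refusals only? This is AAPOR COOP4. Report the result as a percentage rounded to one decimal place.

58.4%

Undetermined eligibility = 393 + 68 = 461
Num: 987 + 126 = 1113
Base: 987 + 126 + 794 = 1907
COOP4 = 1113 / 1907 = 0.5836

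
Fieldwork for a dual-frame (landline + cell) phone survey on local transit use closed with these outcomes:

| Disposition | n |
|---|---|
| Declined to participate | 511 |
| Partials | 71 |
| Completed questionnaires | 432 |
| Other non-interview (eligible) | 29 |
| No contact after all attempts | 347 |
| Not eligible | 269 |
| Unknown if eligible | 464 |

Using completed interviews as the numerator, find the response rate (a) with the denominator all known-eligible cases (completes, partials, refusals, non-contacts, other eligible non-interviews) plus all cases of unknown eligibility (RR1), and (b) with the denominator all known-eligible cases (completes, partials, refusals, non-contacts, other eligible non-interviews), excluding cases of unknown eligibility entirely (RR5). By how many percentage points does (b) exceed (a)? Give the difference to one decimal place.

7.8

Numerator: 432
Denominator: 432 + 71 + 511 + 347 + 29 + 464 = 1854
RR1 = 432 / 1854 = 0.2330
Denominator: 432 + 71 + 511 + 347 + 29 = 1390
RR5 = 432 / 1390 = 0.3108
Difference = 31.08 − 23.30 = 7.78 percentage points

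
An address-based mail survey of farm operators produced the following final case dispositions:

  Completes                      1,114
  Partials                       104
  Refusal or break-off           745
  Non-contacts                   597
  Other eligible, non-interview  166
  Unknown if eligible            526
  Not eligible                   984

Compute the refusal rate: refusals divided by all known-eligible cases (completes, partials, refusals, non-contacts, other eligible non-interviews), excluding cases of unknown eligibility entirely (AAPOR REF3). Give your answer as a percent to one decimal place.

27.3%

Num = 745
Base = 1114 + 104 + 745 + 597 + 166 = 2726
REF3 = 745 / 2726 = 0.2733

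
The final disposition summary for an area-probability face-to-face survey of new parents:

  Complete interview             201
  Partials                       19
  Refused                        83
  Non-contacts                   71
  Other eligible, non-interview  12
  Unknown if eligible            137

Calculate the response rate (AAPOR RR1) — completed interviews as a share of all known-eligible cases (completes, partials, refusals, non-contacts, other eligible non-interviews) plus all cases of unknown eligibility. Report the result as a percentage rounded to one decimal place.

Numerator → 201
Denom → 201 + 19 + 83 + 71 + 12 + 137 = 523
RR1 = 201 / 523 = 0.3843

38.4%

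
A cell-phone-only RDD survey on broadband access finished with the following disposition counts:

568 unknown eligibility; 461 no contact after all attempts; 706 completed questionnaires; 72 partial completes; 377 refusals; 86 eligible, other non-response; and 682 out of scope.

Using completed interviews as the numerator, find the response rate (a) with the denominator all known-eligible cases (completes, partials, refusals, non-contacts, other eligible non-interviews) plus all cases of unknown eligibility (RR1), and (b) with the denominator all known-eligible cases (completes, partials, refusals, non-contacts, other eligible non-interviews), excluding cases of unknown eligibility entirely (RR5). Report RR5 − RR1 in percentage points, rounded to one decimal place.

10.4

Num → 706
Denom → 706 + 72 + 377 + 461 + 86 + 568 = 2270
RR1 = 706 / 2270 = 0.3110
Denom → 706 + 72 + 377 + 461 + 86 = 1702
RR5 = 706 / 1702 = 0.4148
Difference = 41.48 − 31.10 = 10.38 percentage points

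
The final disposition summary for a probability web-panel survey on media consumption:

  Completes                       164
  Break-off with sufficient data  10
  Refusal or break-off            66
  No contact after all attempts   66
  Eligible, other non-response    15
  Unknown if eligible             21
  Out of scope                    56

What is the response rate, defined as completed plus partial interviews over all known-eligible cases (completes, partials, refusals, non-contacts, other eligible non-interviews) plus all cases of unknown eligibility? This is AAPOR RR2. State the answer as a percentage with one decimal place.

50.9%

Numerator: 164 + 10 = 174
Base: 164 + 10 + 66 + 66 + 15 + 21 = 342
RR2 = 174 / 342 = 0.5088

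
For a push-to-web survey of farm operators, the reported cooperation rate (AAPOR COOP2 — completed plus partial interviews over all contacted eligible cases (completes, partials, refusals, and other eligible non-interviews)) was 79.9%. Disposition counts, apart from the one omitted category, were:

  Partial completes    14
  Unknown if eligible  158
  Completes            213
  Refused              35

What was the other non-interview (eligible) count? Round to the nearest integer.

Num → 213 + 14 = 227
COOP2 = 227 / D = 0.799
D = 227 / 0.799 = 284.1
Rest of base = 262
other non-interview (eligible) = 284.1 − 262 ≈ 22

22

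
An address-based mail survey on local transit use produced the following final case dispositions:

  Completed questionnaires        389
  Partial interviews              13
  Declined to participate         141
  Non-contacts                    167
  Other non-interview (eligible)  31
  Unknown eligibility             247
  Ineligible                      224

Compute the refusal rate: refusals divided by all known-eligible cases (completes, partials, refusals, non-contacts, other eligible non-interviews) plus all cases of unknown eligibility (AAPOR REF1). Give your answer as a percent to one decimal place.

14.3%

Num = 141
Denominator = 389 + 13 + 141 + 167 + 31 + 247 = 988
REF1 = 141 / 988 = 0.1427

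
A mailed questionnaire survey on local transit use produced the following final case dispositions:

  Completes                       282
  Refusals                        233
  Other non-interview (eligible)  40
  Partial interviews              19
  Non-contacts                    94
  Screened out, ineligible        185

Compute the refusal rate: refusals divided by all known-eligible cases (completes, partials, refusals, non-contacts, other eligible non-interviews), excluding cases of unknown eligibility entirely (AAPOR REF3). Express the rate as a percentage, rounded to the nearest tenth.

Num = 233
Denominator = 282 + 19 + 233 + 94 + 40 = 668
REF3 = 233 / 668 = 0.3488

34.9%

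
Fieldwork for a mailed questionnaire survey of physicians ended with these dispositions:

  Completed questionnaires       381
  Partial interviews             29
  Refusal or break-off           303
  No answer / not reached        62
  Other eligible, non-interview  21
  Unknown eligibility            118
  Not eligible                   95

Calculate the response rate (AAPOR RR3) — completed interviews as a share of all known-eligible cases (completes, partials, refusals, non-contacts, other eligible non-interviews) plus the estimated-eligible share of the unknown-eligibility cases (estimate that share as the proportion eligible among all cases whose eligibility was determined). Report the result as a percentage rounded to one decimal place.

42.3%

Num → 381
Eligible (known) → 381 + 29 + 303 + 62 + 21 = 796
e = 796 / (796 + 95) = 796 / 891 = 0.8934
Eligible share of unknowns → 0.8934 × 118 = 105.42
Denom → 796 + 105.42 = 901.42
RR3 = 381 / 901.42 = 0.4227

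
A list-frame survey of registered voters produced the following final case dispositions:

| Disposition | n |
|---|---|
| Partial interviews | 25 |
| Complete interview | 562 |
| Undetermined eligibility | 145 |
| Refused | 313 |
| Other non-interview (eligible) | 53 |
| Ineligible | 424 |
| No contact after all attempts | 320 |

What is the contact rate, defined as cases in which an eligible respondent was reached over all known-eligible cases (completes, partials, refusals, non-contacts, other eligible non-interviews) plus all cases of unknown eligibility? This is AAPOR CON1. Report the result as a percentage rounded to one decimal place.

67.2%

Top = 562 + 25 + 313 + 53 = 953
Base = 562 + 25 + 313 + 320 + 53 + 145 = 1418
CON1 = 953 / 1418 = 0.6721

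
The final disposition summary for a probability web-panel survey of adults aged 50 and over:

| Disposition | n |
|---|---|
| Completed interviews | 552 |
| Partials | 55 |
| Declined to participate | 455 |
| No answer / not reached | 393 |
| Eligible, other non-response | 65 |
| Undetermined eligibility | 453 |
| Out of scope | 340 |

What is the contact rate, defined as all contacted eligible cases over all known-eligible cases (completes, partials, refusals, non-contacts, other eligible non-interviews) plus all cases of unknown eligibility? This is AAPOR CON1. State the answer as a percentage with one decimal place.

Num = 552 + 55 + 455 + 65 = 1127
Base = 552 + 55 + 455 + 393 + 65 + 453 = 1973
CON1 = 1127 / 1973 = 0.5712

57.1%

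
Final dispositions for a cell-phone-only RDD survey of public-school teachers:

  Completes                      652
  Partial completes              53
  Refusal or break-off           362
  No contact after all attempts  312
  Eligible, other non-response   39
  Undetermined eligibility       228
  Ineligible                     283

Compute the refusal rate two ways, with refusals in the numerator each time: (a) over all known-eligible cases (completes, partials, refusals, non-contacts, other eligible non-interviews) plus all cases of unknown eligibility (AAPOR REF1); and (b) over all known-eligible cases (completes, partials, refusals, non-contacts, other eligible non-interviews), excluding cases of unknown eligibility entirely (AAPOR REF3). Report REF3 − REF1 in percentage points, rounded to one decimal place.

3.5

Numerator → 362
Base → 652 + 53 + 362 + 312 + 39 + 228 = 1646
REF1 = 362 / 1646 = 0.2199
Base → 652 + 53 + 362 + 312 + 39 = 1418
REF3 = 362 / 1418 = 0.2553
Difference = 25.53 − 21.99 = 3.54 percentage points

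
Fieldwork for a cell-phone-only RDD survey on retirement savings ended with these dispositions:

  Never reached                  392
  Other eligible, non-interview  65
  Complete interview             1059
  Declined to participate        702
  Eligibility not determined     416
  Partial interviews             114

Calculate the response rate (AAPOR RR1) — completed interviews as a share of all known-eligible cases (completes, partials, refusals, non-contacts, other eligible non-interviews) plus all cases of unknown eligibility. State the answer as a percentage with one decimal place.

38.5%

Num = 1059
Denom = 1059 + 114 + 702 + 392 + 65 + 416 = 2748
RR1 = 1059 / 2748 = 0.3854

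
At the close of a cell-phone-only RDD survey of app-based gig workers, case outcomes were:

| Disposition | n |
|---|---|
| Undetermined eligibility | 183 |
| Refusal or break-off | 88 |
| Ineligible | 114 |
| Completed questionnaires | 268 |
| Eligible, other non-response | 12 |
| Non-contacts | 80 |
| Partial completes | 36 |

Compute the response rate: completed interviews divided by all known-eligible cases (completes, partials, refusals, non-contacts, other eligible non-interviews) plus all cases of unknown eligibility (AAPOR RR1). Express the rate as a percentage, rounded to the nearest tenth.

Top = 268
Denominator = 268 + 36 + 88 + 80 + 12 + 183 = 667
RR1 = 268 / 667 = 0.4018

40.2%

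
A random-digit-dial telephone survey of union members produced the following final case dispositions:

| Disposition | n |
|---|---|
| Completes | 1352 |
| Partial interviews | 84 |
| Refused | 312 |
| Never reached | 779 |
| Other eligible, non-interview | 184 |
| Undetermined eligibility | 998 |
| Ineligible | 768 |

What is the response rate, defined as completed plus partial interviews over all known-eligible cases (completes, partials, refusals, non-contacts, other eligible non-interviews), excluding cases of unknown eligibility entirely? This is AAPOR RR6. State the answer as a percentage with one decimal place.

53.0%

Top: 1352 + 84 = 1436
Base: 1352 + 84 + 312 + 779 + 184 = 2711
RR6 = 1436 / 2711 = 0.5297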